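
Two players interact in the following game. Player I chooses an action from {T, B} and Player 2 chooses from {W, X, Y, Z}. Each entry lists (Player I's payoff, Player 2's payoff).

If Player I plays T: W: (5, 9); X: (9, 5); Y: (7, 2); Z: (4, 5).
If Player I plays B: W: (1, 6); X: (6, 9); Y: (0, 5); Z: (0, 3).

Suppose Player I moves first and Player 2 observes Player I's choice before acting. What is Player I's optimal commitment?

B

Solve by backward induction (Player I leads).
- T → Player 2 plays W (best of 9, 5, 2, 5); Player I gets 5.
- B → Player 2 plays X (best of 6, 9, 5, 3); Player I gets 6.
Maximizing over 5, 6, Player I chooses B. Subgame-perfect outcome: (B, X) with payoffs (6, 9).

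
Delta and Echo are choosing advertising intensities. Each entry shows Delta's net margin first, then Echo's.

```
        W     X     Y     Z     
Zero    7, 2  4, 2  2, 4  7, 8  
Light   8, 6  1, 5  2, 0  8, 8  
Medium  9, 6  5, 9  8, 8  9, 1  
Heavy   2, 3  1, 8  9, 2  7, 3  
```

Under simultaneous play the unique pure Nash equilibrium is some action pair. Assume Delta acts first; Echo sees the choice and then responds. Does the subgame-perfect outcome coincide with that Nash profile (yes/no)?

no

Echo best-responds to each possible Delta move:
- Zero: BR = Z, leader payoff 7.
- Light: BR = Z, leader payoff 8.
- Medium: BR = X, leader payoff 5.
- Heavy: BR = X, leader payoff 1.
Delta's induced payoffs are 7, 8, 5, 1, so Delta commits to Light. Subgame-perfect outcome: (Light, Z) with payoffs (8, 8).
Under simultaneous play:
Delta's best replies: W→Medium; X→Medium; Y→Heavy; Z→Medium.
Echo's best replies: Zero→Z; Light→Z; Medium→X; Heavy→X.
Only (Medium, X) has each player best-responding; Nash payoffs (5, 9).
Sequential outcome (Light, Z) differs from the Nash profile (Medium, X).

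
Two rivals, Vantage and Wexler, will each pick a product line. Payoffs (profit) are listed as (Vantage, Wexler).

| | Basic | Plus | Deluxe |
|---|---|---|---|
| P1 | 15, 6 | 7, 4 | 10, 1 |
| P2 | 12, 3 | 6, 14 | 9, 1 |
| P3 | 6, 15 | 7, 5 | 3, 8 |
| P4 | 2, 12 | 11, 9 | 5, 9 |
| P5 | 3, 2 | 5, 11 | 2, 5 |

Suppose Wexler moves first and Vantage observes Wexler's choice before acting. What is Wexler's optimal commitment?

Plus

Backward induction with Wexler moving first.
- Basic: BR = P1, leader payoff 6.
- Plus: BR = P4, leader payoff 9.
- Deluxe: BR = P1, leader payoff 1.
Wexler's induced payoffs are 6, 9, 1, so Wexler commits to Plus. Subgame-perfect outcome: (P4, Plus) with payoffs (11, 9).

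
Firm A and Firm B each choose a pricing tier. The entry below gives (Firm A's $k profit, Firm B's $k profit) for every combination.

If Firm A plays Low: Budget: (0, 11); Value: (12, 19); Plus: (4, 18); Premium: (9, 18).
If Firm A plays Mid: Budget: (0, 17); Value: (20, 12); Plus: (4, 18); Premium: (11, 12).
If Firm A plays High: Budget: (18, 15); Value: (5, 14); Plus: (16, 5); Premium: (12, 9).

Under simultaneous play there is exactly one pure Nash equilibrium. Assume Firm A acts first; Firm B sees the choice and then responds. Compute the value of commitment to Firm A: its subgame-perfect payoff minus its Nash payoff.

Backward induction with Firm A moving first.
- Low: Firm B compares 11, 19, 18, 18 and picks Value; Firm A would get 12.
- Mid: Firm B compares 17, 12, 18, 12 and picks Plus; Firm A would get 4.
- High: Firm B compares 15, 14, 5, 9 and picks Budget; Firm A would get 18.
Firm A's induced payoffs are 12, 4, 18, so Firm A commits to High. Subgame-perfect outcome: (High, Budget) with payoffs (18, 15).
Now find the simultaneous Nash equilibrium.
Firm A's best replies: Budget→High; Value→Mid; Plus→High; Premium→High.
Firm B's best replies: Low→Value; Mid→Plus; High→Budget.
The unique mutual best reply is (High, Budget), giving (18, 15).
Firm A's commitment gain: 18 − 18 = 0.

0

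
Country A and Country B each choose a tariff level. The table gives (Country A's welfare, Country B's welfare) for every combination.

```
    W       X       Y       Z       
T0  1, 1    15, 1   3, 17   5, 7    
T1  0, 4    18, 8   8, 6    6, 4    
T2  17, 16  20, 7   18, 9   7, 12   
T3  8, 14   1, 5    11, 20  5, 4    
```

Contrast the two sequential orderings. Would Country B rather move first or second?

If Country A leads: Country B's best replies are T0→Y, T1→X, T2→W, T3→Y; Country A's induced payoffs 3, 18, 17, 11; outcome (T1, X), payoffs (18, 8).
If Country B leads: Country A's best replies are W→T2, X→T2, Y→T2, Z→T2; Country B's induced payoffs 16, 7, 9, 12; outcome (T2, W), payoffs (17, 16).
Country B gets 16 moving first and 8 moving second, so Country B prefers to move first.

first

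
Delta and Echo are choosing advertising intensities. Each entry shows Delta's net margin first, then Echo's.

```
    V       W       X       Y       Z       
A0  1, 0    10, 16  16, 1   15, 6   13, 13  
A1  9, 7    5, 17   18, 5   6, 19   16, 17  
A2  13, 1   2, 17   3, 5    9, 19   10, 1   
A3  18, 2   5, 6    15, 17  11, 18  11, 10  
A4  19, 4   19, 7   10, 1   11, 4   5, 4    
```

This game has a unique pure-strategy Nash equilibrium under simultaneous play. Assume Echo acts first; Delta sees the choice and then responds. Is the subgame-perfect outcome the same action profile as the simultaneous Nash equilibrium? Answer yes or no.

no

Solve by backward induction (Echo leads).
- V → Delta plays A4 (best of 1, 9, 13, 18, 19); Echo gets 4.
- W → Delta plays A4 (best of 10, 5, 2, 5, 19); Echo gets 7.
- X → Delta plays A1 (best of 16, 18, 3, 15, 10); Echo gets 5.
- Y → Delta plays A0 (best of 15, 6, 9, 11, 11); Echo gets 6.
- Z → Delta plays A1 (best of 13, 16, 10, 11, 5); Echo gets 17.
Maximizing over 4, 7, 5, 6, 17, Echo chooses Z. Subgame-perfect outcome: (A1, Z) with payoffs (16, 17).
Now find the simultaneous Nash equilibrium.
Delta's best replies: V→A4; W→A4; X→A1; Y→A0; Z→A1.
Echo's best replies: A0→W; A1→Y; A2→Y; A3→Y; A4→W.
The unique mutual best reply is (A4, W), giving (19, 7).
Sequential outcome (A1, Z) differs from the Nash profile (A4, W).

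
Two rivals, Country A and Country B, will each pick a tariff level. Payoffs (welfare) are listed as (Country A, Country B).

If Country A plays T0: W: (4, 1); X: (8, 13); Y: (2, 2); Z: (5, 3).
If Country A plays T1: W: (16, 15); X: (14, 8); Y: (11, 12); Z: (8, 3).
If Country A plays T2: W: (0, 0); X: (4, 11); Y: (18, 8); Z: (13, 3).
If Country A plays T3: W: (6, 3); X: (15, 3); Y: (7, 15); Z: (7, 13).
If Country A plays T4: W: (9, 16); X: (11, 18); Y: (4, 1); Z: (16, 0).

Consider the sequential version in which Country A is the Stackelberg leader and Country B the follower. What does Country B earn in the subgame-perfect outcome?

Solve by backward induction (Country A leads).
- T0 → Country B plays X (best of 1, 13, 2, 3); Country A gets 8.
- T1 → Country B plays W (best of 15, 8, 12, 3); Country A gets 16.
- T2 → Country B plays X (best of 0, 11, 8, 3); Country A gets 4.
- T3 → Country B plays Y (best of 3, 3, 15, 13); Country A gets 7.
- T4 → Country B plays X (best of 16, 18, 1, 0); Country A gets 11.
Among 8, 16, 4, 7, 11, the best is 16 at T1. Subgame-perfect outcome: (T1, W) with payoffs (16, 15).

15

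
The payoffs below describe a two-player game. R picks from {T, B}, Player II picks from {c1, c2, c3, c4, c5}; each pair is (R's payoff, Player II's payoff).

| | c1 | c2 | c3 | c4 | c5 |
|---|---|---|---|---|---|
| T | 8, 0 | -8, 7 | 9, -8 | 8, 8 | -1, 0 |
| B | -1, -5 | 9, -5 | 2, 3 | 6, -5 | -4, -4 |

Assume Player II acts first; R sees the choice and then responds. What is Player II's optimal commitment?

c4

Work backward from R's decision.
- c1 → R plays T (best of 8, -1); Player II gets 0.
- c2 → R plays B (best of -8, 9); Player II gets -5.
- c3 → R plays T (best of 9, 2); Player II gets -8.
- c4 → R plays T (best of 8, 6); Player II gets 8.
- c5 → R plays T (best of -1, -4); Player II gets 0.
Maximizing over 0, -5, -8, 8, 0, Player II chooses c4. Subgame-perfect outcome: (T, c4) with payoffs (8, 8).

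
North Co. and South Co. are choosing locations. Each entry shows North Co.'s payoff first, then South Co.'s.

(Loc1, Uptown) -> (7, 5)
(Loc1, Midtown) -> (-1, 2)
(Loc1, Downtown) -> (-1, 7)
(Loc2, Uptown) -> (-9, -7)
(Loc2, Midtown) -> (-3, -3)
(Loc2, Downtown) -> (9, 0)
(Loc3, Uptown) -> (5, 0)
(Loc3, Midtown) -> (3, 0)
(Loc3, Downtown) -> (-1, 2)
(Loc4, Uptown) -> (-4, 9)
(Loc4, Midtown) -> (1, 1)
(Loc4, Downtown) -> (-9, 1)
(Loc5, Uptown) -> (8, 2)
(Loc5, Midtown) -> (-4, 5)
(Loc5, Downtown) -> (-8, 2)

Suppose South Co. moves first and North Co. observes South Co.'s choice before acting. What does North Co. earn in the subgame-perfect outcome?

8

Work backward from North Co.'s decision.
- Uptown → North Co. plays Loc5 (best of 7, -9, 5, -4, 8); South Co. gets 2.
- Midtown → North Co. plays Loc3 (best of -1, -3, 3, 1, -4); South Co. gets 0.
- Downtown → North Co. plays Loc2 (best of -1, 9, -1, -9, -8); South Co. gets 0.
Maximizing over 2, 0, 0, South Co. chooses Uptown. Subgame-perfect outcome: (Loc5, Uptown) with payoffs (8, 2).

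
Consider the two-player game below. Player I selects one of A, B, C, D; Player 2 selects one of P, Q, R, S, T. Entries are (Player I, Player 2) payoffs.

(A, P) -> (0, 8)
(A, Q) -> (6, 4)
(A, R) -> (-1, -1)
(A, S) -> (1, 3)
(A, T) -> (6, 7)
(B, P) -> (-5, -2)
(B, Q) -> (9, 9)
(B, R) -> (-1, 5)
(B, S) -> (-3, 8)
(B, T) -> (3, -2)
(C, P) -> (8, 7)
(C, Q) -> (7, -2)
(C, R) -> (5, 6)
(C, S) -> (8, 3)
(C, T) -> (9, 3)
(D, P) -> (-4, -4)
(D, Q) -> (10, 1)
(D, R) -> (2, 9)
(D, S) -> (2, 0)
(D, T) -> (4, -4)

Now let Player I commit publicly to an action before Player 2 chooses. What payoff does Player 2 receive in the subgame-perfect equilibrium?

9

Work backward from Player 2's decision.
- A: Player 2 compares 8, 4, -1, 3, 7 and picks P; Player I would get 0.
- B: Player 2 compares -2, 9, 5, 8, -2 and picks Q; Player I would get 9.
- C: Player 2 compares 7, -2, 6, 3, 3 and picks P; Player I would get 8.
- D: Player 2 compares -4, 1, 9, 0, -4 and picks R; Player I would get 2.
Maximizing over 0, 9, 8, 2, Player I chooses B. Subgame-perfect outcome: (B, Q) with payoffs (9, 9).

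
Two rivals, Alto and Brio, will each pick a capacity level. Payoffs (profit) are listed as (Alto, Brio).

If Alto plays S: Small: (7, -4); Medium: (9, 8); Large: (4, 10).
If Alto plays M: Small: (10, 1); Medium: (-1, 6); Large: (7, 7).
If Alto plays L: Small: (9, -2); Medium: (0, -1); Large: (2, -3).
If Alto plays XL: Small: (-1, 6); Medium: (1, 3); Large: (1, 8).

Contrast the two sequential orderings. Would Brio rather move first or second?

first

If Alto leads: Brio's best replies are S→Large, M→Large, L→Medium, XL→Large; Alto's induced payoffs 4, 7, 0, 1; outcome (M, Large), payoffs (7, 7).
If Brio leads: Alto's best replies are Small→M, Medium→S, Large→M; Brio's induced payoffs 1, 8, 7; outcome (S, Medium), payoffs (9, 8).
Brio gets 8 moving first and 7 moving second, so Brio prefers to move first.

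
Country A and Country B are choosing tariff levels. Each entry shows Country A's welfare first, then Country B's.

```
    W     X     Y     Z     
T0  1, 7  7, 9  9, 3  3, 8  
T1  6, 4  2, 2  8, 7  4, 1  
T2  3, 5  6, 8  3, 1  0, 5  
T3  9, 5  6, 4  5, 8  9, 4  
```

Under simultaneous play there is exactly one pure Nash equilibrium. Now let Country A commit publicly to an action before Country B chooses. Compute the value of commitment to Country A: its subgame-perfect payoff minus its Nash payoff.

Backward induction with Country A moving first.
- T0: BR = X, leader payoff 7.
- T1: BR = Y, leader payoff 8.
- T2: BR = X, leader payoff 6.
- T3: BR = Y, leader payoff 5.
Among 7, 8, 6, 5, the best is 8 at T1. Subgame-perfect outcome: (T1, Y) with payoffs (8, 7).
Under simultaneous play:
Country A's best replies: W→T3; X→T0; Y→T0; Z→T3.
Country B's best replies: T0→X; T1→Y; T2→X; T3→Y.
The unique mutual best reply is (T0, X), giving (7, 9).
Country A's commitment gain: 8 − 7 = 1.

1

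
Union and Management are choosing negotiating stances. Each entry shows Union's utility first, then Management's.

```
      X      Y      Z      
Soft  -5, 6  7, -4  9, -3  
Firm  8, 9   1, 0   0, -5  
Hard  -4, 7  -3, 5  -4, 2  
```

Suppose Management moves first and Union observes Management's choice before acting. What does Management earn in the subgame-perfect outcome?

9

Union best-responds to each possible Management move:
- X → Union plays Firm (best of -5, 8, -4); Management gets 9.
- Y → Union plays Soft (best of 7, 1, -3); Management gets -4.
- Z → Union plays Soft (best of 9, 0, -4); Management gets -3.
Among 9, -4, -3, the best is 9 at X. Subgame-perfect outcome: (Firm, X) with payoffs (8, 9).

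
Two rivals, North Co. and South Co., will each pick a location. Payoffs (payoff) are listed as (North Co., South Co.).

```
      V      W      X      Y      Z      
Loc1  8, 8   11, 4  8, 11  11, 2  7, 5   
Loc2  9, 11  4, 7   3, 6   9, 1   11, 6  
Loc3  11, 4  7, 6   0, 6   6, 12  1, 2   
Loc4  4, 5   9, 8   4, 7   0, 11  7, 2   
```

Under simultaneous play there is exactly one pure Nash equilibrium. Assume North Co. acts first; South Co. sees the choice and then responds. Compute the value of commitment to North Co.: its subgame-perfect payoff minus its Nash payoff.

1

South Co. best-responds to each possible North Co. move:
- Loc1: South Co. compares 8, 4, 11, 2, 5 and picks X; North Co. would get 8.
- Loc2: South Co. compares 11, 7, 6, 1, 6 and picks V; North Co. would get 9.
- Loc3: South Co. compares 4, 6, 6, 12, 2 and picks Y; North Co. would get 6.
- Loc4: South Co. compares 5, 8, 7, 11, 2 and picks Y; North Co. would get 0.
Among 8, 9, 6, 0, the best is 9 at Loc2. Subgame-perfect outcome: (Loc2, V) with payoffs (9, 11).
For the simultaneous game, intersect best replies.
North Co.'s best replies: V→Loc3; W→Loc1; X→Loc1; Y→Loc1; Z→Loc2.
South Co.'s best replies: Loc1→X; Loc2→V; Loc3→Y; Loc4→Y.
The unique mutual best reply is (Loc1, X), giving (8, 11).
North Co.'s commitment gain: 9 − 8 = 1.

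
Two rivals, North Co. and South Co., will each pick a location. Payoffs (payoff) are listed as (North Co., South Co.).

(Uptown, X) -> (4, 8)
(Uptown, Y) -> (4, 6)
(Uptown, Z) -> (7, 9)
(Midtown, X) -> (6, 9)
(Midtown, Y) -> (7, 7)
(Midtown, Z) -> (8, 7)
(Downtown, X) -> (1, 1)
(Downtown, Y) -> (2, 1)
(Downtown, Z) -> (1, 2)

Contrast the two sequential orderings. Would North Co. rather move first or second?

If North Co. leads: South Co.'s best replies are Uptown→Z, Midtown→X, Downtown→Z; North Co.'s induced payoffs 7, 6, 1; outcome (Uptown, Z), payoffs (7, 9).
If South Co. leads: North Co.'s best replies are X→Midtown, Y→Midtown, Z→Midtown; South Co.'s induced payoffs 9, 7, 7; outcome (Midtown, X), payoffs (6, 9).
North Co. gets 7 moving first and 6 moving second, so North Co. prefers to move first.

first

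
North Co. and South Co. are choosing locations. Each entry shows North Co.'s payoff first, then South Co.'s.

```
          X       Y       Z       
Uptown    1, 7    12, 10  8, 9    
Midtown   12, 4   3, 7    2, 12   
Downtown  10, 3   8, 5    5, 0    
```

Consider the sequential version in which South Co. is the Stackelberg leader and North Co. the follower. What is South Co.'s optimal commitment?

Backward induction with South Co. moving first.
- X: North Co. compares 1, 12, 10 and picks Midtown; South Co. would get 4.
- Y: North Co. compares 12, 3, 8 and picks Uptown; South Co. would get 10.
- Z: North Co. compares 8, 2, 5 and picks Uptown; South Co. would get 9.
South Co.'s induced payoffs are 4, 10, 9, so South Co. commits to Y. Subgame-perfect outcome: (Uptown, Y) with payoffs (12, 10).

Y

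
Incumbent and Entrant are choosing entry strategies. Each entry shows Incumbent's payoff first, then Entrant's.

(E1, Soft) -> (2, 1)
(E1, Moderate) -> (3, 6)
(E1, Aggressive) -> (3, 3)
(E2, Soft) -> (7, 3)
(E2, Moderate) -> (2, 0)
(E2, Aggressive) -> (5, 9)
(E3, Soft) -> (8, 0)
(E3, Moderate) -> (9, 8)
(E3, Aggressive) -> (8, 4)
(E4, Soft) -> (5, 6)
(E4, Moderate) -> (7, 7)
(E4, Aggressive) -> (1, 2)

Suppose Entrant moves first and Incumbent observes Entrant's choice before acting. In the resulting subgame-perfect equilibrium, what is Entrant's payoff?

Solve by backward induction (Entrant leads).
- Soft: Incumbent compares 2, 7, 8, 5 and picks E3; Entrant would get 0.
- Moderate: Incumbent compares 3, 2, 9, 7 and picks E3; Entrant would get 8.
- Aggressive: Incumbent compares 3, 5, 8, 1 and picks E3; Entrant would get 4.
Maximizing over 0, 8, 4, Entrant chooses Moderate. Subgame-perfect outcome: (E3, Moderate) with payoffs (9, 8).

8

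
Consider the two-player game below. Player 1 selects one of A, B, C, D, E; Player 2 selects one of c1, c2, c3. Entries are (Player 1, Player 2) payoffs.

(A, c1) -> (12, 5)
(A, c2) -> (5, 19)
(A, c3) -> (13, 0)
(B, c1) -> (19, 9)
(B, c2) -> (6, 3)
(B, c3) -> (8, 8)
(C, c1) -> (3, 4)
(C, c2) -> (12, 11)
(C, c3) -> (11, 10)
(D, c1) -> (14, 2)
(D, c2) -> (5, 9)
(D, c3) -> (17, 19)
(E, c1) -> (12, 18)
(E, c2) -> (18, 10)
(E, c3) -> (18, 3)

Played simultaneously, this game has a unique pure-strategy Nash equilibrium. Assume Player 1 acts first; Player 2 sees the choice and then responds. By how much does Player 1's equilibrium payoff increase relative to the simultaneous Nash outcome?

0

Backward induction with Player 1 moving first.
- A: Player 2 compares 5, 19, 0 and picks c2; Player 1 would get 5.
- B: Player 2 compares 9, 3, 8 and picks c1; Player 1 would get 19.
- C: Player 2 compares 4, 11, 10 and picks c2; Player 1 would get 12.
- D: Player 2 compares 2, 9, 19 and picks c3; Player 1 would get 17.
- E: Player 2 compares 18, 10, 3 and picks c1; Player 1 would get 12.
Player 1's induced payoffs are 5, 19, 12, 17, 12, so Player 1 commits to B. Subgame-perfect outcome: (B, c1) with payoffs (19, 9).
Under simultaneous play:
Player 1's best replies: c1→B; c2→E; c3→E.
Player 2's best replies: A→c2; B→c1; C→c2; D→c3; E→c1.
The unique mutual best reply is (B, c1), giving (19, 9).
Player 1's commitment gain: 19 − 19 = 0.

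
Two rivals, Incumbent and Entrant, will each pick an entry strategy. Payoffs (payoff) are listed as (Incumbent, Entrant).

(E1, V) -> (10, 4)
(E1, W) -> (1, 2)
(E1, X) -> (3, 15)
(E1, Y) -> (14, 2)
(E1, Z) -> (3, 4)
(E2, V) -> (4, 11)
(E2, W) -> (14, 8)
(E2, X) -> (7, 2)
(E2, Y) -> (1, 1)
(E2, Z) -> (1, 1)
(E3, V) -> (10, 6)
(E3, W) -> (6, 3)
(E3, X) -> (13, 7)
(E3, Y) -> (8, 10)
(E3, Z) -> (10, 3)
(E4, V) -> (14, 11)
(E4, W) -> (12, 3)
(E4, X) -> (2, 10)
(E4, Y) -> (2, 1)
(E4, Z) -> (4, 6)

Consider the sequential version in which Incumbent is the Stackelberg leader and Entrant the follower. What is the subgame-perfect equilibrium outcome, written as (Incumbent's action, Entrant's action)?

Entrant best-responds to each possible Incumbent move:
- E1 → Entrant plays X (best of 4, 2, 15, 2, 4); Incumbent gets 3.
- E2 → Entrant plays V (best of 11, 8, 2, 1, 1); Incumbent gets 4.
- E3 → Entrant plays Y (best of 6, 3, 7, 10, 3); Incumbent gets 8.
- E4 → Entrant plays V (best of 11, 3, 10, 1, 6); Incumbent gets 14.
Among 3, 4, 8, 14, the best is 14 at E4. Subgame-perfect outcome: (E4, V) with payoffs (14, 11).

(E4, V)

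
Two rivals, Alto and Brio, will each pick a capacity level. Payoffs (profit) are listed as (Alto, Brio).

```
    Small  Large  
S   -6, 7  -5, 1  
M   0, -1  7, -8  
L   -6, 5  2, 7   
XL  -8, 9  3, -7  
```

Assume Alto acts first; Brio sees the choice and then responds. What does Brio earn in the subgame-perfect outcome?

Backward induction with Alto moving first.
- S: Brio compares 7, 1 and picks Small; Alto would get -6.
- M: Brio compares -1, -8 and picks Small; Alto would get 0.
- L: Brio compares 5, 7 and picks Large; Alto would get 2.
- XL: Brio compares 9, -7 and picks Small; Alto would get -8.
Alto's induced payoffs are -6, 0, 2, -8, so Alto commits to L. Subgame-perfect outcome: (L, Large) with payoffs (2, 7).

7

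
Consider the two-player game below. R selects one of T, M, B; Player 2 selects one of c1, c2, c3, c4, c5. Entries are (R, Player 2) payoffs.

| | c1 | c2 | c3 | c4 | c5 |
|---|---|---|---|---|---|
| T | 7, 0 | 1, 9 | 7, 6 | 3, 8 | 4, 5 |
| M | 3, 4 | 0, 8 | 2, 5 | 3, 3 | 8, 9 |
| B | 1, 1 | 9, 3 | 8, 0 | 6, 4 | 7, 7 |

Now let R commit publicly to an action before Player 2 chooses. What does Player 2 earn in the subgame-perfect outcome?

9

Work backward from Player 2's decision.
- T: Player 2 compares 0, 9, 6, 8, 5 and picks c2; R would get 1.
- M: Player 2 compares 4, 8, 5, 3, 9 and picks c5; R would get 8.
- B: Player 2 compares 1, 3, 0, 4, 7 and picks c5; R would get 7.
Among 1, 8, 7, the best is 8 at M. Subgame-perfect outcome: (M, c5) with payoffs (8, 9).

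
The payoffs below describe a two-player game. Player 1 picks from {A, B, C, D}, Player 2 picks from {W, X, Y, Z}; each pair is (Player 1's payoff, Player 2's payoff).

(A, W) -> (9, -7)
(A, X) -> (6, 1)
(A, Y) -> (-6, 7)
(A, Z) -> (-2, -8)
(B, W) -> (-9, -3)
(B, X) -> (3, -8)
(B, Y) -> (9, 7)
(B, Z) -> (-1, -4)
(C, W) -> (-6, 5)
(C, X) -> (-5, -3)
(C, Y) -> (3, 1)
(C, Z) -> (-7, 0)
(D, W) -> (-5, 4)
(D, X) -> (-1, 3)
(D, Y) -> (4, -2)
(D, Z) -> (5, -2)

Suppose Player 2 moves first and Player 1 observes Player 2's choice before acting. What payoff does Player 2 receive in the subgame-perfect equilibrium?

Solve by backward induction (Player 2 leads).
- W → Player 1 plays A (best of 9, -9, -6, -5); Player 2 gets -7.
- X → Player 1 plays A (best of 6, 3, -5, -1); Player 2 gets 1.
- Y → Player 1 plays B (best of -6, 9, 3, 4); Player 2 gets 7.
- Z → Player 1 plays D (best of -2, -1, -7, 5); Player 2 gets -2.
Maximizing over -7, 1, 7, -2, Player 2 chooses Y. Subgame-perfect outcome: (B, Y) with payoffs (9, 7).

7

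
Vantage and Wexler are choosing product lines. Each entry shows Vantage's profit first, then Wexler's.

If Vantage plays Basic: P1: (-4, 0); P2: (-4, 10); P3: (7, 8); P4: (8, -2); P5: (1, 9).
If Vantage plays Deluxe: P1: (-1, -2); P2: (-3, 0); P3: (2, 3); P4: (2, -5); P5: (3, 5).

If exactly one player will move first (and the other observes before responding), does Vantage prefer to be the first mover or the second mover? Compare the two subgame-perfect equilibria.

If Vantage leads: Wexler's best replies are Basic→P2, Deluxe→P5; Vantage's induced payoffs -4, 3; outcome (Deluxe, P5), payoffs (3, 5).
If Wexler leads: Vantage's best replies are P1→Deluxe, P2→Deluxe, P3→Basic, P4→Basic, P5→Deluxe; Wexler's induced payoffs -2, 0, 8, -2, 5; outcome (Basic, P3), payoffs (7, 8).
Vantage gets 3 moving first and 7 moving second, so Vantage prefers to move second.

second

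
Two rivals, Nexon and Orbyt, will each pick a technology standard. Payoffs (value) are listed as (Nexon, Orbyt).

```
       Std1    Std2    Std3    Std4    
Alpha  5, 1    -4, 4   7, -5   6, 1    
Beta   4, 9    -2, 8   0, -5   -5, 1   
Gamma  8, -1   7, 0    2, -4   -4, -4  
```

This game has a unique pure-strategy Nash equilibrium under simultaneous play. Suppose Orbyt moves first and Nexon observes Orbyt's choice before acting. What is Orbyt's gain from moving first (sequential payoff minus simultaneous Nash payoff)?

Backward induction with Orbyt moving first.
- Std1 → Nexon plays Gamma (best of 5, 4, 8); Orbyt gets -1.
- Std2 → Nexon plays Gamma (best of -4, -2, 7); Orbyt gets 0.
- Std3 → Nexon plays Alpha (best of 7, 0, 2); Orbyt gets -5.
- Std4 → Nexon plays Alpha (best of 6, -5, -4); Orbyt gets 1.
Among -1, 0, -5, 1, the best is 1 at Std4. Subgame-perfect outcome: (Alpha, Std4) with payoffs (6, 1).
Now find the simultaneous Nash equilibrium.
Nexon's best replies: Std1→Gamma; Std2→Gamma; Std3→Alpha; Std4→Alpha.
Orbyt's best replies: Alpha→Std2; Beta→Std1; Gamma→Std2.
The unique mutual best reply is (Gamma, Std2), giving (7, 0).
Orbyt's commitment gain: 1 − 0 = 1.

1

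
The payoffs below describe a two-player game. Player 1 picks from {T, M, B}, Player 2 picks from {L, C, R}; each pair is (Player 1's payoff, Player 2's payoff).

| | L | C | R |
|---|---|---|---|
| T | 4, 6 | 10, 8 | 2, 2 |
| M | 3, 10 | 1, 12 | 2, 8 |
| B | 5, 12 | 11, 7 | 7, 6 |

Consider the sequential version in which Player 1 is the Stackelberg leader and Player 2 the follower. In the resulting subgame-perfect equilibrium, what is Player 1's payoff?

10

Work backward from Player 2's decision.
- T: Player 2 compares 6, 8, 2 and picks C; Player 1 would get 10.
- M: Player 2 compares 10, 12, 8 and picks C; Player 1 would get 1.
- B: Player 2 compares 12, 7, 6 and picks L; Player 1 would get 5.
Maximizing over 10, 1, 5, Player 1 chooses T. Subgame-perfect outcome: (T, C) with payoffs (10, 8).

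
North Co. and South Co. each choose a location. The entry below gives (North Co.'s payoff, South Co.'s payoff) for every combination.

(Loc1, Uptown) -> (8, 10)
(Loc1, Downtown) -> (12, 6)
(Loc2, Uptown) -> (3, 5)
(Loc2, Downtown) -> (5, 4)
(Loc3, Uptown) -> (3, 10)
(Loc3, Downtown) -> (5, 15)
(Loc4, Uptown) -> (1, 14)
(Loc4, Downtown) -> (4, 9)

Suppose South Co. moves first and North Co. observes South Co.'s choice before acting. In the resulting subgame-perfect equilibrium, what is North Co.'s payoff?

Backward induction with South Co. moving first.
- Uptown: BR = Loc1, leader payoff 10.
- Downtown: BR = Loc1, leader payoff 6.
Maximizing over 10, 6, South Co. chooses Uptown. Subgame-perfect outcome: (Loc1, Uptown) with payoffs (8, 10).

8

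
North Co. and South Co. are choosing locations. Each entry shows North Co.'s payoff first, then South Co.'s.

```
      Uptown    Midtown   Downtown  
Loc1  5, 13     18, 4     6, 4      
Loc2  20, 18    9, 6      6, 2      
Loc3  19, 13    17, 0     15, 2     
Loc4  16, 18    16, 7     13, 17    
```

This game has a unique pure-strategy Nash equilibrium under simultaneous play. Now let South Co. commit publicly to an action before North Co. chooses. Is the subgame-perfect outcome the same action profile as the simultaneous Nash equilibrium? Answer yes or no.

yes

Solve by backward induction (South Co. leads).
- Uptown: BR = Loc2, leader payoff 18.
- Midtown: BR = Loc1, leader payoff 4.
- Downtown: BR = Loc3, leader payoff 2.
Among 18, 4, 2, the best is 18 at Uptown. Subgame-perfect outcome: (Loc2, Uptown) with payoffs (20, 18).
For the simultaneous game, intersect best replies.
North Co.'s best replies: Uptown→Loc2; Midtown→Loc1; Downtown→Loc3.
South Co.'s best replies: Loc1→Uptown; Loc2→Uptown; Loc3→Uptown; Loc4→Uptown.
The unique mutual best reply is (Loc2, Uptown), giving (20, 18).
Sequential outcome (Loc2, Uptown) coincides with the Nash profile (Loc2, Uptown).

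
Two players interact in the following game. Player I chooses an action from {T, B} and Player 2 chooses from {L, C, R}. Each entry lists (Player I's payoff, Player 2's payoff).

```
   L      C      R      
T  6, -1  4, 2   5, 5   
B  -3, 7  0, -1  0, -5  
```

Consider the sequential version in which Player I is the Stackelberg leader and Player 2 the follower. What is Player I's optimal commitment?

T

Backward induction with Player I moving first.
- T → Player 2 plays R (best of -1, 2, 5); Player I gets 5.
- B → Player 2 plays L (best of 7, -1, -5); Player I gets -3.
Maximizing over 5, -3, Player I chooses T. Subgame-perfect outcome: (T, R) with payoffs (5, 5).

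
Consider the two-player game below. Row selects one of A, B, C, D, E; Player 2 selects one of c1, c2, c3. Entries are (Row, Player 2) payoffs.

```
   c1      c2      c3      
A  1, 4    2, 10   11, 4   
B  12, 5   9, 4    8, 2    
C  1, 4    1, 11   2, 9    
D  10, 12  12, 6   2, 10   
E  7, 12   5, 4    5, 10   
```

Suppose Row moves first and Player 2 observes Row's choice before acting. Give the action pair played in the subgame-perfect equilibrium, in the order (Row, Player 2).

Backward induction with Row moving first.
- A: BR = c2, leader payoff 2.
- B: BR = c1, leader payoff 12.
- C: BR = c2, leader payoff 1.
- D: BR = c1, leader payoff 10.
- E: BR = c1, leader payoff 7.
Among 2, 12, 1, 10, 7, the best is 12 at B. Subgame-perfect outcome: (B, c1) with payoffs (12, 5).

(B, c1)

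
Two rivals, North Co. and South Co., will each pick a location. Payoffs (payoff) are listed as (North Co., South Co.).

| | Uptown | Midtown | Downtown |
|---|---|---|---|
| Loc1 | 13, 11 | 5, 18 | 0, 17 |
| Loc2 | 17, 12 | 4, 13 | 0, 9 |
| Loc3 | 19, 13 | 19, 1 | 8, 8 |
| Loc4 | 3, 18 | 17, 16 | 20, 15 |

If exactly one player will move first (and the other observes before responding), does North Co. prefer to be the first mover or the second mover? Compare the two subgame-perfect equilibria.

If North Co. leads: South Co.'s best replies are Loc1→Midtown, Loc2→Midtown, Loc3→Uptown, Loc4→Uptown; North Co.'s induced payoffs 5, 4, 19, 3; outcome (Loc3, Uptown), payoffs (19, 13).
If South Co. leads: North Co.'s best replies are Uptown→Loc3, Midtown→Loc3, Downtown→Loc4; South Co.'s induced payoffs 13, 1, 15; outcome (Loc4, Downtown), payoffs (20, 15).
North Co. gets 19 moving first and 20 moving second, so North Co. prefers to move second.

second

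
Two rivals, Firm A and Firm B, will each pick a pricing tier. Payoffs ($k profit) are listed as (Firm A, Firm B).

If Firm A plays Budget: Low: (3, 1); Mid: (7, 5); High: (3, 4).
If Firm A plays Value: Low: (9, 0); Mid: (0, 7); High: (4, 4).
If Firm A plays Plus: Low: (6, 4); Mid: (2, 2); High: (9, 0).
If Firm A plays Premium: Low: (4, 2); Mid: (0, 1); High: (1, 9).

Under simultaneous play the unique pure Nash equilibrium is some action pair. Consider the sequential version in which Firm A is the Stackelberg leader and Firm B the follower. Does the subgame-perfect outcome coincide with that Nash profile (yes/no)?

yes

Solve by backward induction (Firm A leads).
- Budget: Firm B compares 1, 5, 4 and picks Mid; Firm A would get 7.
- Value: Firm B compares 0, 7, 4 and picks Mid; Firm A would get 0.
- Plus: Firm B compares 4, 2, 0 and picks Low; Firm A would get 6.
- Premium: Firm B compares 2, 1, 9 and picks High; Firm A would get 1.
Maximizing over 7, 0, 6, 1, Firm A chooses Budget. Subgame-perfect outcome: (Budget, Mid) with payoffs (7, 5).
Under simultaneous play:
Firm A's best replies: Low→Value; Mid→Budget; High→Plus.
Firm B's best replies: Budget→Mid; Value→Mid; Plus→Low; Premium→High.
Only (Budget, Mid) has each player best-responding; Nash payoffs (7, 5).
Sequential outcome (Budget, Mid) coincides with the Nash profile (Budget, Mid).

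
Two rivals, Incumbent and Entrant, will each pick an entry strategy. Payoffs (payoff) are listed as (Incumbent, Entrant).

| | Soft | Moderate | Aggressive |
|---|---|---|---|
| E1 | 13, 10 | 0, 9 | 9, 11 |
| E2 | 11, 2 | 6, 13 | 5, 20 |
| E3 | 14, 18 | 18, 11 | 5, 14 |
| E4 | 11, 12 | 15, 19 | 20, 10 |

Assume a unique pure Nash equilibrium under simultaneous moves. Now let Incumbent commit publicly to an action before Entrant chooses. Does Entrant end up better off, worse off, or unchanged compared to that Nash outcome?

Entrant best-responds to each possible Incumbent move:
- E1: BR = Aggressive, leader payoff 9.
- E2: BR = Aggressive, leader payoff 5.
- E3: BR = Soft, leader payoff 14.
- E4: BR = Moderate, leader payoff 15.
Maximizing over 9, 5, 14, 15, Incumbent chooses E4. Subgame-perfect outcome: (E4, Moderate) with payoffs (15, 19).
For the simultaneous game, intersect best replies.
Incumbent's best replies: Soft→E3; Moderate→E3; Aggressive→E4.
Entrant's best replies: E1→Aggressive; E2→Aggressive; E3→Soft; E4→Moderate.
The unique mutual best reply is (E3, Soft), giving (14, 18).
Entrant earns 19 sequentially versus 18 at the Nash outcome: better off.

better off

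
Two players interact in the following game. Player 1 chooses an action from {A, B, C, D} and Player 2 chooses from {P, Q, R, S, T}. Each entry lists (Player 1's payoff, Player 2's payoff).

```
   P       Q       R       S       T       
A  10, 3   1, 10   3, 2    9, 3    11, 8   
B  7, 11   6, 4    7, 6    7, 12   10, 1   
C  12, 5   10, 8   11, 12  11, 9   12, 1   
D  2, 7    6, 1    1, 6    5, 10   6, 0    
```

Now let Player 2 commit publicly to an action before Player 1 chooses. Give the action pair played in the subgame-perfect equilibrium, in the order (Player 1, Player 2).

Player 1 best-responds to each possible Player 2 move:
- P: BR = C, leader payoff 5.
- Q: BR = C, leader payoff 8.
- R: BR = C, leader payoff 12.
- S: BR = C, leader payoff 9.
- T: BR = C, leader payoff 1.
Player 2's induced payoffs are 5, 8, 12, 9, 1, so Player 2 commits to R. Subgame-perfect outcome: (C, R) with payoffs (11, 12).

(C, R)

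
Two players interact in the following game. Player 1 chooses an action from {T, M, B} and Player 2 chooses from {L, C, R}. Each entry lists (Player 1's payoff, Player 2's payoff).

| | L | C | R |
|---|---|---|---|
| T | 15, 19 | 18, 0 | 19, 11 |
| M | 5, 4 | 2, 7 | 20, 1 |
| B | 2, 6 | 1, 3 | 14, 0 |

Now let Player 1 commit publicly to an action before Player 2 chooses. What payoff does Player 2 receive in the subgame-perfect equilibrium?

19

Player 2 best-responds to each possible Player 1 move:
- T: BR = L, leader payoff 15.
- M: BR = C, leader payoff 2.
- B: BR = L, leader payoff 2.
Player 1's induced payoffs are 15, 2, 2, so Player 1 commits to T. Subgame-perfect outcome: (T, L) with payoffs (15, 19).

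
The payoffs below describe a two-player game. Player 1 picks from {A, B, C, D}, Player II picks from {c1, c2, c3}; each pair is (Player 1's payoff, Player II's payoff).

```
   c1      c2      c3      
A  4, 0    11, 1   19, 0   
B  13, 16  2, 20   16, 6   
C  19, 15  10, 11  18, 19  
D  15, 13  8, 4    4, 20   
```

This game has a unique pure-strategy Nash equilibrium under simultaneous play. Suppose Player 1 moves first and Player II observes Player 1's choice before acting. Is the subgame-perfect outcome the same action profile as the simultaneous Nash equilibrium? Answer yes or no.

Player II best-responds to each possible Player 1 move:
- A: Player II compares 0, 1, 0 and picks c2; Player 1 would get 11.
- B: Player II compares 16, 20, 6 and picks c2; Player 1 would get 2.
- C: Player II compares 15, 11, 19 and picks c3; Player 1 would get 18.
- D: Player II compares 13, 4, 20 and picks c3; Player 1 would get 4.
Maximizing over 11, 2, 18, 4, Player 1 chooses C. Subgame-perfect outcome: (C, c3) with payoffs (18, 19).
Now find the simultaneous Nash equilibrium.
Player 1's best replies: c1→C; c2→A; c3→A.
Player II's best replies: A→c2; B→c2; C→c3; D→c3.
The unique mutual best reply is (A, c2), giving (11, 1).
Sequential outcome (C, c3) differs from the Nash profile (A, c2).

no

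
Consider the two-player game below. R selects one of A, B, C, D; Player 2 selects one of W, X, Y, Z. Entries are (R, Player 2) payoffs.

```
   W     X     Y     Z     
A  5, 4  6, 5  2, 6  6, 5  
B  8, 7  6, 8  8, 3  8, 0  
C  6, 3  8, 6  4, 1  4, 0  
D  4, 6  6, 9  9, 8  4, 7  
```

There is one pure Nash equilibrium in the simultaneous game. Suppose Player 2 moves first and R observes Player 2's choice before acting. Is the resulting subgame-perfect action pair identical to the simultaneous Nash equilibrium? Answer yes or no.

R best-responds to each possible Player 2 move:
- W: BR = B, leader payoff 7.
- X: BR = C, leader payoff 6.
- Y: BR = D, leader payoff 8.
- Z: BR = B, leader payoff 0.
Maximizing over 7, 6, 8, 0, Player 2 chooses Y. Subgame-perfect outcome: (D, Y) with payoffs (9, 8).
For the simultaneous game, intersect best replies.
R's best replies: W→B; X→C; Y→D; Z→B.
Player 2's best replies: A→Y; B→X; C→X; D→X.
Only (C, X) has each player best-responding; Nash payoffs (8, 6).
Sequential outcome (D, Y) differs from the Nash profile (C, X).

no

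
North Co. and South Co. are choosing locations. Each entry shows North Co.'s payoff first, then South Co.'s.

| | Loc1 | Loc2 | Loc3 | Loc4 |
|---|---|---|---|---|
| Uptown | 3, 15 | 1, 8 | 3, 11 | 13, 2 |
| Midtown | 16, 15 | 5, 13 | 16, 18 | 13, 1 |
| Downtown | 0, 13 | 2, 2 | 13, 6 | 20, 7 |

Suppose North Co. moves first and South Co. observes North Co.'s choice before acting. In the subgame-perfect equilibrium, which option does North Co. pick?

Solve by backward induction (North Co. leads).
- Uptown → South Co. plays Loc1 (best of 15, 8, 11, 2); North Co. gets 3.
- Midtown → South Co. plays Loc3 (best of 15, 13, 18, 1); North Co. gets 16.
- Downtown → South Co. plays Loc1 (best of 13, 2, 6, 7); North Co. gets 0.
Maximizing over 3, 16, 0, North Co. chooses Midtown. Subgame-perfect outcome: (Midtown, Loc3) with payoffs (16, 18).

Midtown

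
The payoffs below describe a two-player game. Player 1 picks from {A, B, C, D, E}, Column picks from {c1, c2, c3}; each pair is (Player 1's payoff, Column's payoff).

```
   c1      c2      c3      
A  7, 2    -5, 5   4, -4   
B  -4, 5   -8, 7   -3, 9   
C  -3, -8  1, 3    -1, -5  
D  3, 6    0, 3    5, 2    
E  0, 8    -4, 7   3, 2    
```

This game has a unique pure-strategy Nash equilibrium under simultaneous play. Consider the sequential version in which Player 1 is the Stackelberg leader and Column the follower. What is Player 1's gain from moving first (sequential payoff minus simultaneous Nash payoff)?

Column best-responds to each possible Player 1 move:
- A: BR = c2, leader payoff -5.
- B: BR = c3, leader payoff -3.
- C: BR = c2, leader payoff 1.
- D: BR = c1, leader payoff 3.
- E: BR = c1, leader payoff 0.
Among -5, -3, 1, 3, 0, the best is 3 at D. Subgame-perfect outcome: (D, c1) with payoffs (3, 6).
Now find the simultaneous Nash equilibrium.
Player 1's best replies: c1→A; c2→C; c3→D.
Column's best replies: A→c2; B→c3; C→c2; D→c1; E→c1.
The unique mutual best reply is (C, c2), giving (1, 3).
Player 1's commitment gain: 3 − 1 = 2.

2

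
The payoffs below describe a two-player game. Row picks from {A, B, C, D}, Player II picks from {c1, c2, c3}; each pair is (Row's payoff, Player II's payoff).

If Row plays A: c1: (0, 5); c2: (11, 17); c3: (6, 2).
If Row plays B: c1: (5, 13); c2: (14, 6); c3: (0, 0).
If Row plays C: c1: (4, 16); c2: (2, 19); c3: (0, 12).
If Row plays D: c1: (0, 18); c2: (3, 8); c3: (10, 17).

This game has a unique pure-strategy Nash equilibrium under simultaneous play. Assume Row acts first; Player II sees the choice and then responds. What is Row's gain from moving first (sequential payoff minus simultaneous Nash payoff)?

Solve by backward induction (Row leads).
- A: Player II compares 5, 17, 2 and picks c2; Row would get 11.
- B: Player II compares 13, 6, 0 and picks c1; Row would get 5.
- C: Player II compares 16, 19, 12 and picks c2; Row would get 2.
- D: Player II compares 18, 8, 17 and picks c1; Row would get 0.
Row's induced payoffs are 11, 5, 2, 0, so Row commits to A. Subgame-perfect outcome: (A, c2) with payoffs (11, 17).
For the simultaneous game, intersect best replies.
Row's best replies: c1→B; c2→B; c3→D.
Player II's best replies: A→c2; B→c1; C→c2; D→c1.
Only (B, c1) has each player best-responding; Nash payoffs (5, 13).
Row's commitment gain: 11 − 5 = 6.

6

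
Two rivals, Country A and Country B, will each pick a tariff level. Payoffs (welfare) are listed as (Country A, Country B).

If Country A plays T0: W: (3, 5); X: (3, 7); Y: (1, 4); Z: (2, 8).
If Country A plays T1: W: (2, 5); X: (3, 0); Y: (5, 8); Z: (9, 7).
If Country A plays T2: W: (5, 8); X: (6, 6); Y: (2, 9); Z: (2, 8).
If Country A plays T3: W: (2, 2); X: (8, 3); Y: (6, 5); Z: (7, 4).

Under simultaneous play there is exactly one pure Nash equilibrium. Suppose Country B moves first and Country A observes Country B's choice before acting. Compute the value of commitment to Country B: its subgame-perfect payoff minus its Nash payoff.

3

Work backward from Country A's decision.
- W: Country A compares 3, 2, 5, 2 and picks T2; Country B would get 8.
- X: Country A compares 3, 3, 6, 8 and picks T3; Country B would get 3.
- Y: Country A compares 1, 5, 2, 6 and picks T3; Country B would get 5.
- Z: Country A compares 2, 9, 2, 7 and picks T1; Country B would get 7.
Maximizing over 8, 3, 5, 7, Country B chooses W. Subgame-perfect outcome: (T2, W) with payoffs (5, 8).
For the simultaneous game, intersect best replies.
Country A's best replies: W→T2; X→T3; Y→T3; Z→T1.
Country B's best replies: T0→Z; T1→Y; T2→Y; T3→Y.
Only (T3, Y) has each player best-responding; Nash payoffs (6, 5).
Country B's commitment gain: 8 − 5 = 3.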